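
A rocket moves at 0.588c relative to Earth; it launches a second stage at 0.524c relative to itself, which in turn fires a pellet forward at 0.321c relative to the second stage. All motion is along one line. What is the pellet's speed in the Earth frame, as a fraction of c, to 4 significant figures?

Compose boost 2: (0.524 + 0.588)/(1 + 0.524×0.588) = 1.112/1.30811 = 0.850080
Compose boost 3: (0.321 + 0.850080)/(1 + 0.321×0.850080) = 1.17108/1.27288 = 0.9200

u ≈ 0.9200c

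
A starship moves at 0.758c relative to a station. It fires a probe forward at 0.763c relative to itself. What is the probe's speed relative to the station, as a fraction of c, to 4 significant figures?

u ≈ 0.9637c

Relativistic velocity addition: u = (u' + v)/(1 + u'v/c²)
= (0.763 + 0.758)/(1 + 0.763×0.758) = 1.521/1.57835 = 0.9637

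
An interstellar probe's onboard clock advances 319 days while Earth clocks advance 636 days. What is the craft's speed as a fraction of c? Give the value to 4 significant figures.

β ≈ 0.8651

γ = Δt/τ₀ = 636/319 = 1.99373
β = √(1 − 1/γ²) = √(1 − 1/1.99373²) = 0.8651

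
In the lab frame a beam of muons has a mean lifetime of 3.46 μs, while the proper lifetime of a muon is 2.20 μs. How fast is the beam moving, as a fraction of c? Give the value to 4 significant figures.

β ≈ 0.7718

γ = Δt/τ₀ = 3.46/2.20 = 1.57273
β = √(1 − 1/γ²) = √(1 − 1/1.57273²) = 0.7718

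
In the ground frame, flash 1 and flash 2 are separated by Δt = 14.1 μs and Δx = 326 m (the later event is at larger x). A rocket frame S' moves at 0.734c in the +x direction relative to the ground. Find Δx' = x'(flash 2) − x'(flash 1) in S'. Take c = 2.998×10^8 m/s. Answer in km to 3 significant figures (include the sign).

γ = 1/√(1 − 0.734²) = 1.4724
Δx' = γ(Δx − vΔt) = 1.4724 × (326 m − 0.734×(2.998×10^8 m/s)×14.1×10^-6 s)
= 1.4724 × (-2776.8 m) = -4.09 km

Δx' ≈ -4.09 km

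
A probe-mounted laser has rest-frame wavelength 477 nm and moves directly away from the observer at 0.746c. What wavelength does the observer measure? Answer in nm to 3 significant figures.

λ_obs ≈ 1250 nm

Relativistic Doppler: λ_obs = λ_src √((1+β)/(1−β))
= 477 × √(1.7460/0.25400) = 477 × 2.6218 = 1250 nm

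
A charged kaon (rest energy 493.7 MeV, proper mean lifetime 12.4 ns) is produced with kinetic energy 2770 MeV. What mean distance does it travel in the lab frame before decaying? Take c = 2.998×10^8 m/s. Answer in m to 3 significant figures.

d ≈ 24.3 m

γ = 1 + K/(m₀c²) = 1 + 2770/493.7 = 6.6107
β = √(1 − 1/γ²) = 0.98849
Dilated lifetime: γτ₀ = 6.6107 × 12.4 ns = 81.973 ns
d = βc·γτ₀ = 0.98849 × (2.998×10^8 m/s) × 8.1973×10^-8 s = 24.3 m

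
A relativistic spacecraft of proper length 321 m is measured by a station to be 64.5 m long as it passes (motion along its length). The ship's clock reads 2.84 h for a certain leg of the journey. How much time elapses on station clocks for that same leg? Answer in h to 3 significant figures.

Δt ≈ 14.1 h

Length contraction ⇒ γ = L₀/L = 321/64.5 = 4.9767
Time dilation: Δt = γτ₀ = 4.9767 × 2.84 h = 14.1 h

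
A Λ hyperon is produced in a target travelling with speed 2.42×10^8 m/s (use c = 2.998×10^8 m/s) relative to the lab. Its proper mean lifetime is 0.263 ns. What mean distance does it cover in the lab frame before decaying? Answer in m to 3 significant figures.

β = v/c = 2.42×10^8 / 2.998×10^8 = 0.80720
γ = 1/√(1 − 0.80720²) = 1.6941
Dilated lifetime: Δt = γτ₀ = 1.6941 × 0.263 ns = 0.44556 ns
d = vΔt = 0.80720c × 0.44556 ns = 2.4200×10^8 m/s × 4.4556×10^-10 s = 0.108 m

d ≈ 0.108 m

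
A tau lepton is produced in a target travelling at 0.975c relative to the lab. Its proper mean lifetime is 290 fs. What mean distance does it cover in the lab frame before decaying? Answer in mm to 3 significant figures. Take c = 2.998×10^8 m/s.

γ = 1/√(1 − 0.975²) = 4.5004
Dilated lifetime: Δt = γτ₀ = 4.5004 × 290 fs = 1305.1 fs
d = vΔt = 0.975c × 1305.1 fs = 2.9230×10^8 m/s × 1.3051×10^-12 s = 0.381 mm

d ≈ 0.381 mm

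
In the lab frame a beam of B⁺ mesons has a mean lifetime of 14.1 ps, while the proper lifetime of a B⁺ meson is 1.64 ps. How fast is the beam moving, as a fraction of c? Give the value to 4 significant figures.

β ≈ 0.9932

γ = Δt/τ₀ = 14.1/1.64 = 8.59756
β = √(1 − 1/γ²) = √(1 − 1/8.59756²) = 0.9932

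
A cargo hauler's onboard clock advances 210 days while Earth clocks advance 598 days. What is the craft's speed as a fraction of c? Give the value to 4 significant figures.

γ = Δt/τ₀ = 598/210 = 2.84762
β = √(1 − 1/γ²) = √(1 − 1/2.84762²) = 0.9363

β ≈ 0.9363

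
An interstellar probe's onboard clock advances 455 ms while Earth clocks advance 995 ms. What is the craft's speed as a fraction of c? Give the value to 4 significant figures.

β ≈ 0.8893

γ = Δt/τ₀ = 995/455 = 2.18681
β = √(1 − 1/γ²) = √(1 − 1/2.18681²) = 0.8893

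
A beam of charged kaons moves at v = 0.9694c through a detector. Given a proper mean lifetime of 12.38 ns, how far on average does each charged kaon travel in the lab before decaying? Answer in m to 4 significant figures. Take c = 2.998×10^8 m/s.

γ = 1/√(1 − 0.9694²) = 4.07354
Dilated lifetime: Δt = γτ₀ = 4.07354 × 12.38 ns = 50.4305 ns
d = vΔt = 0.9694c × 50.4305 ns = 2.90626×10^8 m/s × 5.04305×10^-8 s = 14.66 m

d ≈ 14.66 m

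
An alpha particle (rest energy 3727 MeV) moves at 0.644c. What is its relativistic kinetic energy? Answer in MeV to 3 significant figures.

γ = 1/√(1 − 0.644²) = 1.3071
K = (γ − 1)m₀c² = (1.3071 − 1) × 3727 MeV = 0.30715 × 3727 MeV = 1140 MeV

K ≈ 1140 MeV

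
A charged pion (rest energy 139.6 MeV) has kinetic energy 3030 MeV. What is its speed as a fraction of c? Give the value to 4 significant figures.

β ≈ 0.9990

γ = 1 + K/(m₀c²) = 1 + 3030/139.6 = 22.7049
β = √(1 − 1/γ²) = 0.9990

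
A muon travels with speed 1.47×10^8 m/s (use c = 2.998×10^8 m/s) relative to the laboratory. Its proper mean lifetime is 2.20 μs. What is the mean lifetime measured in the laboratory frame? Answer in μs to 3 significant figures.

Δt ≈ 2.52 μs

β = v/c = 1.47×10^8 / 2.998×10^8 = 0.49033
γ = 1/√(1 − 0.49033²) = 1.1474
Time dilation: Δt = γτ₀ = 1.1474 × 2.20 μs = 2.52 μs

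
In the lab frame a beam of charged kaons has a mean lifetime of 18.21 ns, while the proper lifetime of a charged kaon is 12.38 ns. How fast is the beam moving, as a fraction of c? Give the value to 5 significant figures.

β ≈ 0.73335

γ = Δt/τ₀ = 18.21/12.38 = 1.470921
β = √(1 − 1/γ²) = √(1 − 1/1.470921²) = 0.73335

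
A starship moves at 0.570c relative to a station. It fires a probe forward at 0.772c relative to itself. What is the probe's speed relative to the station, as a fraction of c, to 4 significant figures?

u ≈ 0.9319c

Relativistic velocity addition: u = (u' + v)/(1 + u'v/c²)
= (0.772 + 0.570)/(1 + 0.772×0.570) = 1.342/1.44004 = 0.9319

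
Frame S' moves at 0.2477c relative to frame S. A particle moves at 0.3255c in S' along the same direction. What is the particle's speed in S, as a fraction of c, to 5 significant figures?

Relativistic velocity addition: u = (u' + v)/(1 + u'v/c²)
= (0.3255 + 0.2477)/(1 + 0.3255×0.2477) = 0.57320/1.080626 = 0.53043

u ≈ 0.53043c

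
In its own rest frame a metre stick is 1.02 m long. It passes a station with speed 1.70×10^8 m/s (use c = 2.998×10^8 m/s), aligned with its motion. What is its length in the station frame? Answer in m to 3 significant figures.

L ≈ 0.840 m

β = v/c = 1.70×10^8 / 2.998×10^8 = 0.56704
γ = 1/√(1 − 0.56704²) = 1.2141
Length contraction: L = L₀/γ = 1.02/1.2141 = 0.840 m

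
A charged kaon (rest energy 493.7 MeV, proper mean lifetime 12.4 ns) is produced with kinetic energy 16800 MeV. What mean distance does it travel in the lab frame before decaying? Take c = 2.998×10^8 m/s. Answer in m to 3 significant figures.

d ≈ 130 m

γ = 1 + K/(m₀c²) = 1 + 16800/493.7 = 35.029
β = √(1 − 1/γ²) = 0.99959
Dilated lifetime: γτ₀ = 35.029 × 12.4 ns = 434.36 ns
d = βc·γτ₀ = 0.99959 × (2.998×10^8 m/s) × 4.3436×10^-7 s = 130 m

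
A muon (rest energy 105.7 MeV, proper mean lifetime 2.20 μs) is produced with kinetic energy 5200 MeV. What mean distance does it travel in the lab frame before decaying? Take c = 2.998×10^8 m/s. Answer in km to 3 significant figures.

γ = 1 + K/(m₀c²) = 1 + 5200/105.7 = 50.196
β = √(1 − 1/γ²) = 0.99980
Dilated lifetime: γτ₀ = 50.196 × 2.20 μs = 110.43 μs
d = βc·γτ₀ = 0.99980 × (2.998×10^8 m/s) × 0.00011043 s = 33.1 km

d ≈ 33.1 km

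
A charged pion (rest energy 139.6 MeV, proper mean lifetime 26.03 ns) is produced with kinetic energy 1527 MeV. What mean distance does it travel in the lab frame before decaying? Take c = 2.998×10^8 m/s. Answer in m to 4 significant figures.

γ = 1 + K/(m₀c²) = 1 + 1527/139.6 = 11.9384
β = √(1 − 1/γ²) = 0.996486
Dilated lifetime: γτ₀ = 11.9384 × 26.03 ns = 310.756 ns
d = βc·γτ₀ = 0.996486 × (2.998×10^8 m/s) × 3.10756×10^-7 s = 92.84 m

d ≈ 92.84 m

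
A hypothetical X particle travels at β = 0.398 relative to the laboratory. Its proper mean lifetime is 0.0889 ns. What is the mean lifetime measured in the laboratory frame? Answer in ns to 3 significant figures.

Δt ≈ 0.0969 ns

γ = 1/√(1 − 0.398²) = 1.0901
Time dilation: Δt = γτ₀ = 1.0901 × 0.0889 ns = 0.0969 ns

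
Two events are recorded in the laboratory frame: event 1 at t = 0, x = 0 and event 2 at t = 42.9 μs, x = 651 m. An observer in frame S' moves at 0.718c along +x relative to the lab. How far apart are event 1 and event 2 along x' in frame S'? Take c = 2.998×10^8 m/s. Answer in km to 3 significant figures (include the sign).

γ = 1/√(1 − 0.718²) = 1.4367
Δx' = γ(Δx − vΔt) = 1.4367 × (651 m − 0.718×(2.998×10^8 m/s)×42.9×10^-6 s)
= 1.4367 × (-8583.5 m) = -12.3 km

Δx' ≈ -12.3 km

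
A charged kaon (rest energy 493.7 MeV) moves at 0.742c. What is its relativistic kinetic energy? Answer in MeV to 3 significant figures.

K ≈ 243 MeV

γ = 1/√(1 − 0.742²) = 1.4916
K = (γ − 1)m₀c² = (1.4916 − 1) × 493.7 MeV = 0.49165 × 493.7 MeV = 243 MeV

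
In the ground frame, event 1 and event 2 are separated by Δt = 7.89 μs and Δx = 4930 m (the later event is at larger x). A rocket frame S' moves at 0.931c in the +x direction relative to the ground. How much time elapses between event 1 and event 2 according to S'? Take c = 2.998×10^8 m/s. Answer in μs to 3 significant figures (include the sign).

Δt' ≈ -20.3 μs

γ = 1/√(1 − 0.931²) = 2.7396
Δt' = γ(Δt − vΔx/c²) = 2.7396 × (7.89 μs − 0.931×4930 m / (2.998×10^8 m/s))
= 2.7396 × (-7.4196 μs) = -20.3 μs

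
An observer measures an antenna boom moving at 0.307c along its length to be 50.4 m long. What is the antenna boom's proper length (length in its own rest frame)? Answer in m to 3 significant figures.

γ = 1/√(1 − 0.307²) = 1.0507
L₀ = γL = 1.0507 × 50.4 = 53.0 m

L₀ ≈ 53.0 m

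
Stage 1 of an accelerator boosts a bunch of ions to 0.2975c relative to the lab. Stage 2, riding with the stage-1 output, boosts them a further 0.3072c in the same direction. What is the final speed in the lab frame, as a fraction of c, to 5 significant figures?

u ≈ 0.55406c

Compose boost 2: (0.3072 + 0.2975)/(1 + 0.3072×0.2975) = 0.60470/1.091392 = 0.55406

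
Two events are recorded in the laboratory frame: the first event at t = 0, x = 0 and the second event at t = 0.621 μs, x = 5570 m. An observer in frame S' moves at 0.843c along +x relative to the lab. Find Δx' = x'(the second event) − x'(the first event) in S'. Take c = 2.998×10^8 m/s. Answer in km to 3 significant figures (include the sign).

γ = 1/√(1 − 0.843²) = 1.8590
Δx' = γ(Δx − vΔt) = 1.8590 × (5570 m − 0.843×(2.998×10^8 m/s)×0.621×10^-6 s)
= 1.8590 × (5413.1 m) = 10.1 km

Δx' ≈ 10.1 km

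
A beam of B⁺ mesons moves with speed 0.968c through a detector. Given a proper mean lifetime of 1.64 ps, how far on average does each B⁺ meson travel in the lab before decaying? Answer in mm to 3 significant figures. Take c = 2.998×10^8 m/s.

γ = 1/√(1 − 0.968²) = 3.9849
Dilated lifetime: Δt = γτ₀ = 3.9849 × 1.64 ps = 6.5352 ps
d = vΔt = 0.968c × 6.5352 ps = 2.9021×10^8 m/s × 6.5352×10^-12 s = 1.90 mm

d ≈ 1.90 mm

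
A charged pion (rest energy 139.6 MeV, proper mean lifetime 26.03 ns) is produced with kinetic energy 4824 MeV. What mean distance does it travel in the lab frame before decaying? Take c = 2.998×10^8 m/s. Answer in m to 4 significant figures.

γ = 1 + K/(m₀c²) = 1 + 4824/139.6 = 35.5559
β = √(1 − 1/γ²) = 0.999604
Dilated lifetime: γτ₀ = 35.5559 × 26.03 ns = 925.519 ns
d = βc·γτ₀ = 0.999604 × (2.998×10^8 m/s) × 9.25519×10^-7 s = 277.4 m

d ≈ 277.4 m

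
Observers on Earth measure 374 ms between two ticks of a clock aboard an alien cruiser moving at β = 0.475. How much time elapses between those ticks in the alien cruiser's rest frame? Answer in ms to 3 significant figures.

τ₀ ≈ 329 ms

γ = 1/√(1 − 0.475²) = 1.1364
Proper time: τ₀ = Δt/γ = 374/1.1364 = 329 ms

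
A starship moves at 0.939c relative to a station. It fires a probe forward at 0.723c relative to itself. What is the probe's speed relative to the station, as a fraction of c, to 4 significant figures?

u ≈ 0.9899c

Relativistic velocity addition: u = (u' + v)/(1 + u'v/c²)
= (0.723 + 0.939)/(1 + 0.723×0.939) = 1.662/1.67890 = 0.9899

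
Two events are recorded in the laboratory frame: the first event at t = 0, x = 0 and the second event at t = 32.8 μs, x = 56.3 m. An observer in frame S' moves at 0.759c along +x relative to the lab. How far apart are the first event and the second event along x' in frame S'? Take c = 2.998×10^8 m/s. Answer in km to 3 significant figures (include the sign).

γ = 1/√(1 − 0.759²) = 1.5359
Δx' = γ(Δx − vΔt) = 1.5359 × (56.3 m − 0.759×(2.998×10^8 m/s)×32.8×10^-6 s)
= 1.5359 × (-7407.3 m) = -11.4 km

Δx' ≈ -11.4 km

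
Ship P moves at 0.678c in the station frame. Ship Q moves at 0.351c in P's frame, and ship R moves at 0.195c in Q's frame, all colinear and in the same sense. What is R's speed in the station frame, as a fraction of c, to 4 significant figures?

Compose boost 2: (0.351 + 0.678)/(1 + 0.351×0.678) = 1.029/1.23798 = 0.831194
Compose boost 3: (0.195 + 0.831194)/(1 + 0.195×0.831194) = 1.02619/1.16208 = 0.8831

u ≈ 0.8831c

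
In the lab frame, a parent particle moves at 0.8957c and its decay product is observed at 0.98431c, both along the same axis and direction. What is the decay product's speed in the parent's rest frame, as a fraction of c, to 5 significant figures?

u' ≈ 0.74869c

Inverse velocity addition: u' = (u − v)/(1 − uv/c²)
= (0.98431 − 0.8957)/(1 − 0.98431×0.8957) = 0.088610/0.1183535 = 0.74869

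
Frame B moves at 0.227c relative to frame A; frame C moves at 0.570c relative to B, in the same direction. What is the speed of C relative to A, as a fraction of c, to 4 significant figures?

Compose boost 2: (0.570 + 0.227)/(1 + 0.570×0.227) = 0.7970/1.12939 = 0.7057

u ≈ 0.7057c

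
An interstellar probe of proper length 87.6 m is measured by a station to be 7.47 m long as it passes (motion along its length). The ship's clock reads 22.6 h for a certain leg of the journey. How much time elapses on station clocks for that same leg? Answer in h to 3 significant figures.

Length contraction ⇒ γ = L₀/L = 87.6/7.47 = 11.727
Time dilation: Δt = γτ₀ = 11.727 × 22.6 h = 265 h

Δt ≈ 265 h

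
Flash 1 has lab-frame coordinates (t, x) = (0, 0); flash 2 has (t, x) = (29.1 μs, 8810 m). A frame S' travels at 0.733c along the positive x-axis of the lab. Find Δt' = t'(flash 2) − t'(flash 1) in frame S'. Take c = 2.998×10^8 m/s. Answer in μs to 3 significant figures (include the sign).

Δt' ≈ 11.1 μs

γ = 1/√(1 − 0.733²) = 1.4701
Δt' = γ(Δt − vΔx/c²) = 1.4701 × (29.1 μs − 0.733×8810 m / (2.998×10^8 m/s))
= 1.4701 × (7.5599 μs) = 11.1 μs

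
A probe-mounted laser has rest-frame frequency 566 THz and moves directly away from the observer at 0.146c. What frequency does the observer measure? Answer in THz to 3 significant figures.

f_obs ≈ 489 THz

Relativistic Doppler: f_obs = f_src √((1−β)/(1+β))
= 566 × √(0.85400/1.1460) = 566 × 0.86325 = 489 THz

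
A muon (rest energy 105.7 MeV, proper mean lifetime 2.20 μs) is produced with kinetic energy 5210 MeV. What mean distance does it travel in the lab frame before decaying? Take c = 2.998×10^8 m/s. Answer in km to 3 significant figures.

d ≈ 33.2 km

γ = 1 + K/(m₀c²) = 1 + 5210/105.7 = 50.290
β = √(1 − 1/γ²) = 0.99980
Dilated lifetime: γτ₀ = 50.290 × 2.20 μs = 110.64 μs
d = βc·γτ₀ = 0.99980 × (2.998×10^8 m/s) × 0.00011064 s = 33.2 km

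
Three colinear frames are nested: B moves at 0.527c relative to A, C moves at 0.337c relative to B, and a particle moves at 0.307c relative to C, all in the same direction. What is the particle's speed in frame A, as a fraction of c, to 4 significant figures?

Compose boost 2: (0.337 + 0.527)/(1 + 0.337×0.527) = 0.8640/1.17760 = 0.733696
Compose boost 3: (0.307 + 0.733696)/(1 + 0.307×0.733696) = 1.04070/1.22524 = 0.8494

u ≈ 0.8494c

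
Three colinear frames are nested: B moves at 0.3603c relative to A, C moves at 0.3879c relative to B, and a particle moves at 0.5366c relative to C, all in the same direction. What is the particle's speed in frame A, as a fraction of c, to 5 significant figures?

u ≈ 0.88227c

Compose boost 2: (0.3879 + 0.3603)/(1 + 0.3879×0.3603) = 0.74820/1.139760 = 0.6564538
Compose boost 3: (0.5366 + 0.6564538)/(1 + 0.5366×0.6564538) = 1.193054/1.352253 = 0.88227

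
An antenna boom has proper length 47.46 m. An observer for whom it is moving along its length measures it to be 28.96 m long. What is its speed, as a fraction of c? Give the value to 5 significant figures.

γ = L₀/L = 47.46/28.96 = 1.638812
β = √(1 − 1/γ²) = 0.79225

β ≈ 0.79225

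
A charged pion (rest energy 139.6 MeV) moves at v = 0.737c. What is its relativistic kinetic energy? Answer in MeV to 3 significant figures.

γ = 1/√(1 − 0.737²) = 1.4795
K = (γ − 1)m₀c² = (1.4795 − 1) × 139.6 MeV = 0.47952 × 139.6 MeV = 66.9 MeV

K ≈ 66.9 MeV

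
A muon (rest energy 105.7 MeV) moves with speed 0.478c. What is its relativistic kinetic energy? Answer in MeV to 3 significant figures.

K ≈ 14.6 MeV

γ = 1/√(1 − 0.478²) = 1.1385
K = (γ − 1)m₀c² = (1.1385 − 1) × 105.7 MeV = 0.13849 × 105.7 MeV = 14.6 MeV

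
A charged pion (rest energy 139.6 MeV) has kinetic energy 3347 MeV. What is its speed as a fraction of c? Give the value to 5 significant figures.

γ = 1 + K/(m₀c²) = 1 + 3347/139.6 = 24.97564
β = √(1 − 1/γ²) = 0.99920

β ≈ 0.99920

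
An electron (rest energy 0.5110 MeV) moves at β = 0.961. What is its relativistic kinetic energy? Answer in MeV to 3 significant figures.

γ = 1/√(1 − 0.961²) = 3.6160
K = (γ − 1)m₀c² = (3.6160 − 1) × 0.5110 MeV = 2.6160 × 0.5110 MeV = 1.34 MeV

K ≈ 1.34 MeV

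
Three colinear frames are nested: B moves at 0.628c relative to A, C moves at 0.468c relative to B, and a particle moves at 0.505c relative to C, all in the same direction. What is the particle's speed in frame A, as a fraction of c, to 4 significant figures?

u ≈ 0.9470c

Compose boost 2: (0.468 + 0.628)/(1 + 0.468×0.628) = 1.096/1.29390 = 0.847049
Compose boost 3: (0.505 + 0.847049)/(1 + 0.505×0.847049) = 1.35205/1.42776 = 0.9470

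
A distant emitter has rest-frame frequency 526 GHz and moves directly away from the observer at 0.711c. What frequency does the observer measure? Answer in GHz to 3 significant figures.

f_obs ≈ 216 GHz

Relativistic Doppler: f_obs = f_src √((1−β)/(1+β))
= 526 × √(0.28900/1.7110) = 526 × 0.41098 = 216 GHz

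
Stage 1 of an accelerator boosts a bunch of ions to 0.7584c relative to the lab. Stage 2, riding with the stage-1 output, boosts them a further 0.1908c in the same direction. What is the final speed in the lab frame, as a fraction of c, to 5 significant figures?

u ≈ 0.82921c

Compose boost 2: (0.1908 + 0.7584)/(1 + 0.1908×0.7584) = 0.94920/1.144703 = 0.82921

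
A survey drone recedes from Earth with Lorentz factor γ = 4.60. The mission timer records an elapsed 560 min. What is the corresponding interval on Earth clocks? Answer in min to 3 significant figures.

Δt ≈ 2580 min

γ = 4.60 (given)
Time dilation: Δt = γτ₀ = 4.60 × 560 min = 2580 min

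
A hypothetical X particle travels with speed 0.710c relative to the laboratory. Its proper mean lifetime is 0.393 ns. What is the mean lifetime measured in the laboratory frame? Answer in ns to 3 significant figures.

γ = 1/√(1 − 0.710²) = 1.4200
Time dilation: Δt = γτ₀ = 1.4200 × 0.393 ns = 0.558 ns

Δt ≈ 0.558 ns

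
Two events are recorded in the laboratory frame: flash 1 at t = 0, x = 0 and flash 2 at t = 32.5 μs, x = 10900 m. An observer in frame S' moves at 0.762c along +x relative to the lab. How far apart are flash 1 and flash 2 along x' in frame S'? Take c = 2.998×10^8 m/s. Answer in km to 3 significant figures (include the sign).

γ = 1/√(1 − 0.762²) = 1.5442
Δx' = γ(Δx − vΔt) = 1.5442 × (10900 m − 0.762×(2.998×10^8 m/s)×32.5×10^-6 s)
= 1.5442 × (3475.5 m) = 5.37 km

Δx' ≈ 5.37 km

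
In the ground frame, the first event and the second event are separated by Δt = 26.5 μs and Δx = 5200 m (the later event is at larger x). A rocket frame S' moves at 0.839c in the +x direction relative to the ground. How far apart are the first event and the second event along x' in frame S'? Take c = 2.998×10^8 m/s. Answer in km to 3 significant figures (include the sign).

Δx' ≈ -2.69 km

γ = 1/√(1 − 0.839²) = 1.8378
Δx' = γ(Δx − vΔt) = 1.8378 × (5200 m − 0.839×(2.998×10^8 m/s)×26.5×10^-6 s)
= 1.8378 × (-1465.6 m) = -2.69 km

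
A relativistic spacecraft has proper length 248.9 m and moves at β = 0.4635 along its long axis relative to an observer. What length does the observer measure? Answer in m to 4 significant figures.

γ = 1/√(1 − 0.4635²) = 1.12854
Length contraction: L = L₀/γ = 248.9/1.12854 = 220.5 m

L ≈ 220.5 m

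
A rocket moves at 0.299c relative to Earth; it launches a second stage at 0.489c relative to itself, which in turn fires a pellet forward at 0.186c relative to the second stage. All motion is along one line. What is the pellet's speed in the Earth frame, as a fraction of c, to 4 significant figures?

u ≈ 0.7745c

Compose boost 2: (0.489 + 0.299)/(1 + 0.489×0.299) = 0.7880/1.14621 = 0.687482
Compose boost 3: (0.186 + 0.687482)/(1 + 0.186×0.687482) = 0.873482/1.12787 = 0.7745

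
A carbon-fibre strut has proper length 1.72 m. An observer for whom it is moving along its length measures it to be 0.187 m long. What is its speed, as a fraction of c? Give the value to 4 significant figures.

β ≈ 0.9941

γ = L₀/L = 1.72/0.187 = 9.19786
β = √(1 − 1/γ²) = 0.9941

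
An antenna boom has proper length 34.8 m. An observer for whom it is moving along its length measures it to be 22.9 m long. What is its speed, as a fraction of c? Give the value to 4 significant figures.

γ = L₀/L = 34.8/22.9 = 1.51965
β = √(1 − 1/γ²) = 0.7530

β ≈ 0.7530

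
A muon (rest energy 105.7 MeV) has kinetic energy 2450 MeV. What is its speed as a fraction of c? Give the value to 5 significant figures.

γ = 1 + K/(m₀c²) = 1 + 2450/105.7 = 24.17881
β = √(1 − 1/γ²) = 0.99914

β ≈ 0.99914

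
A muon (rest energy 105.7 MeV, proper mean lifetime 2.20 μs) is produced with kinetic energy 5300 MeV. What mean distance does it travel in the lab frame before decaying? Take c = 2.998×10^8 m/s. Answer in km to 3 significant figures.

γ = 1 + K/(m₀c²) = 1 + 5300/105.7 = 51.142
β = √(1 − 1/γ²) = 0.99981
Dilated lifetime: γτ₀ = 51.142 × 2.20 μs = 112.51 μs
d = βc·γτ₀ = 0.99981 × (2.998×10^8 m/s) × 0.00011251 s = 33.7 km

d ≈ 33.7 km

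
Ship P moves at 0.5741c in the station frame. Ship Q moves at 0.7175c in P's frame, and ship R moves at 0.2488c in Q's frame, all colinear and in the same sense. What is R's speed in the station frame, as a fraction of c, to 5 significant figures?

u ≈ 0.94785c

Compose boost 2: (0.7175 + 0.5741)/(1 + 0.7175×0.5741) = 1.2916/1.411917 = 0.9147848
Compose boost 3: (0.2488 + 0.9147848)/(1 + 0.2488×0.9147848) = 1.163585/1.227598 = 0.94785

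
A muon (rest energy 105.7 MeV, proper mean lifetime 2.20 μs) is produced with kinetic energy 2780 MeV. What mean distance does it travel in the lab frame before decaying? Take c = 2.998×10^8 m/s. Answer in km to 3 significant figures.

γ = 1 + K/(m₀c²) = 1 + 2780/105.7 = 27.301
β = √(1 − 1/γ²) = 0.99933
Dilated lifetime: γτ₀ = 27.301 × 2.20 μs = 60.062 μs
d = βc·γτ₀ = 0.99933 × (2.998×10^8 m/s) × 6.0062×10^-5 s = 18.0 km

d ≈ 18.0 km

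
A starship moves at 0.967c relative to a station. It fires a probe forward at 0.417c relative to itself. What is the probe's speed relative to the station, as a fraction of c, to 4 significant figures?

Relativistic velocity addition: u = (u' + v)/(1 + u'v/c²)
= (0.417 + 0.967)/(1 + 0.417×0.967) = 1.384/1.40324 = 0.9863

u ≈ 0.9863c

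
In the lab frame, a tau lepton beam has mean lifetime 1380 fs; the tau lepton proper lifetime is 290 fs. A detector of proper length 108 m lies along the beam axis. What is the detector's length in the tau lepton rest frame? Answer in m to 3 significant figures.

Time dilation ⇒ γ = Δt/τ₀ = 1380/290 = 4.7586
Length contraction: L = L₀/γ = 108/4.7586 = 22.7 m

L ≈ 22.7 m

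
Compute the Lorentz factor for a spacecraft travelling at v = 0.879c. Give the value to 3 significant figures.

γ = 1/√(1 − β²) = 1/√(1 − 0.879²) = 1/√(0.22736) = 2.10

γ ≈ 2.10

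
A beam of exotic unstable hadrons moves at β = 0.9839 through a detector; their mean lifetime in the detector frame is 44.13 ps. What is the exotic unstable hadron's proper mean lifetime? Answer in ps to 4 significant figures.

τ₀ ≈ 7.887 ps

γ = 1/√(1 − 0.9839²) = 5.59535
Proper time: τ₀ = Δt/γ = 44.13/5.59535 = 7.887 ps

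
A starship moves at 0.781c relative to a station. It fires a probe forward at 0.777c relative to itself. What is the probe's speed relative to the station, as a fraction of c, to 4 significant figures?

Relativistic velocity addition: u = (u' + v)/(1 + u'v/c²)
= (0.777 + 0.781)/(1 + 0.777×0.781) = 1.558/1.60684 = 0.9696

u ≈ 0.9696c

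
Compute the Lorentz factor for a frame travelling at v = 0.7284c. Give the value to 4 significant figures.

γ ≈ 1.460

γ = 1/√(1 − β²) = 1/√(1 − 0.7284²) = 1/√(0.469433) = 1.460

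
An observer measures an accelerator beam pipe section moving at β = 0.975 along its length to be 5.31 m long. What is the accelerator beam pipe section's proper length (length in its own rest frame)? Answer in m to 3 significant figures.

γ = 1/√(1 − 0.975²) = 4.5004
L₀ = γL = 4.5004 × 5.31 = 23.9 m

L₀ ≈ 23.9 m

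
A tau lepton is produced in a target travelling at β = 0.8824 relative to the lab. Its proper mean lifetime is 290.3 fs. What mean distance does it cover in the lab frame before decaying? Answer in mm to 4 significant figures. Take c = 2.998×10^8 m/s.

d ≈ 0.1632 mm

γ = 1/√(1 − 0.8824²) = 2.12540
Dilated lifetime: Δt = γτ₀ = 2.12540 × 290.3 fs = 617.003 fs
d = vΔt = 0.8824c × 617.003 fs = 2.64544×10^8 m/s × 6.17003×10^-13 s = 0.1632 mm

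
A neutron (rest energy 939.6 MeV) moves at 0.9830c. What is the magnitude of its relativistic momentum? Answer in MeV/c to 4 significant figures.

p ≈ 5030 MeV/c

γ = 1/√(1 − 0.9830²) = 5.44646
p = γβm₀c = 5.44646 × 0.9830 × 939.6 MeV/c = 5030 MeV/c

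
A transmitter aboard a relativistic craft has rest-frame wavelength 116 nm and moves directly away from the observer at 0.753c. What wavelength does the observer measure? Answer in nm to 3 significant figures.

λ_obs ≈ 309 nm

Relativistic Doppler: λ_obs = λ_src √((1+β)/(1−β))
= 116 × √(1.7530/0.24700) = 116 × 2.6641 = 309 nm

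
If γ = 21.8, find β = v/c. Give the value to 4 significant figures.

β ≈ 0.9989

β = √(1 − 1/γ²) = √(1 − 1/21.8²) = √(0.997896) = 0.9989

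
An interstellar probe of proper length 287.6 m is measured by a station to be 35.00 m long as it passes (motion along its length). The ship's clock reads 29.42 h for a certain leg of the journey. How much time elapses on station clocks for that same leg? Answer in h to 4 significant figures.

Length contraction ⇒ γ = L₀/L = 287.6/35.00 = 8.21714
Time dilation: Δt = γτ₀ = 8.21714 × 29.42 h = 241.7 h

Δt ≈ 241.7 h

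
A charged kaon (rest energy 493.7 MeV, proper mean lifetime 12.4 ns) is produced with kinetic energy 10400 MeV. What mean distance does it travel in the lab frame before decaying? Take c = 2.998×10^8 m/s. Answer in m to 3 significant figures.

γ = 1 + K/(m₀c²) = 1 + 10400/493.7 = 22.065
β = √(1 − 1/γ²) = 0.99897
Dilated lifetime: γτ₀ = 22.065 × 12.4 ns = 273.61 ns
d = βc·γτ₀ = 0.99897 × (2.998×10^8 m/s) × 2.7361×10^-7 s = 81.9 m

d ≈ 81.9 m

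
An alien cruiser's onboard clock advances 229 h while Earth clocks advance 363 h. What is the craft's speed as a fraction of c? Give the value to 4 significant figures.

γ = Δt/τ₀ = 363/229 = 1.58515
β = √(1 − 1/γ²) = √(1 − 1/1.58515²) = 0.7759

β ≈ 0.7759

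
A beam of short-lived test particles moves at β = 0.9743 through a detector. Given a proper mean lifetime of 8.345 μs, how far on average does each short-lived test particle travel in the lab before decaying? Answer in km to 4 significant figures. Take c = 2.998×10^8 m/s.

d ≈ 10.82 km

γ = 1/√(1 − 0.9743²) = 4.43943
Dilated lifetime: Δt = γτ₀ = 4.43943 × 8.345 μs = 37.0470 μs
d = vΔt = 0.9743c × 37.0470 μs = 2.92095×10^8 m/s × 3.70470×10^-5 s = 10.82 km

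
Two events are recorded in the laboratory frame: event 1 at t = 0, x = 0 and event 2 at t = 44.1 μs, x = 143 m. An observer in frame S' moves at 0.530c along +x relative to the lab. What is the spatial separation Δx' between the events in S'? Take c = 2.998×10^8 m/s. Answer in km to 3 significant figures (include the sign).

γ = 1/√(1 − 0.530²) = 1.1792
Δx' = γ(Δx − vΔt) = 1.1792 × (143 m − 0.530×(2.998×10^8 m/s)×44.1×10^-6 s)
= 1.1792 × (-6864.2 m) = -8.09 km

Δx' ≈ -8.09 km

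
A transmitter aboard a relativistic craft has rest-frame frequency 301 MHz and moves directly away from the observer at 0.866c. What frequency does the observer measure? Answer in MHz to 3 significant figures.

Relativistic Doppler: f_obs = f_src √((1−β)/(1+β))
= 301 × √(0.13400/1.8660) = 301 × 0.26798 = 80.7 MHz

f_obs ≈ 80.7 MHz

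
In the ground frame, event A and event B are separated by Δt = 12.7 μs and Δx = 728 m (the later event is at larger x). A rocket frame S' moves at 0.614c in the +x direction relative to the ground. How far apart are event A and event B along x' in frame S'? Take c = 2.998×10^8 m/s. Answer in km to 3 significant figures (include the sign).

γ = 1/√(1 − 0.614²) = 1.2669
Δx' = γ(Δx − vΔt) = 1.2669 × (728 m − 0.614×(2.998×10^8 m/s)×12.7×10^-6 s)
= 1.2669 × (-1609.8 m) = -2.04 km

Δx' ≈ -2.04 km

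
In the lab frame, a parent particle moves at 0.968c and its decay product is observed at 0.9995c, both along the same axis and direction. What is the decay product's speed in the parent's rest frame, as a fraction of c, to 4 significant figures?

Inverse velocity addition: u' = (u − v)/(1 − uv/c²)
= (0.9995 − 0.968)/(1 − 0.9995×0.968) = 0.03150/0.0324840 = 0.9697

u' ≈ 0.9697c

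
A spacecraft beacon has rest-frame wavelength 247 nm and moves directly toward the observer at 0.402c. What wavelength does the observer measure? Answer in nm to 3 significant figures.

λ_obs ≈ 161 nm

Relativistic Doppler: λ_obs = λ_src √((1−β)/(1+β))
= 247 × √(0.59800/1.4020) = 247 × 0.65310 = 161 nm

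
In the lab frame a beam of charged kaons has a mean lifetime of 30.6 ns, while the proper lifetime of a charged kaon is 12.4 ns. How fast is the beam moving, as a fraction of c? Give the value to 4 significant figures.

β ≈ 0.9142

γ = Δt/τ₀ = 30.6/12.4 = 2.46774
β = √(1 − 1/γ²) = √(1 − 1/2.46774²) = 0.9142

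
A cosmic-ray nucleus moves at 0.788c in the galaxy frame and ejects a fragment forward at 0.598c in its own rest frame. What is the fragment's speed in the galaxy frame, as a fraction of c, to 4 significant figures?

Compose boost 2: (0.598 + 0.788)/(1 + 0.598×0.788) = 1.386/1.47122 = 0.9421

u ≈ 0.9421c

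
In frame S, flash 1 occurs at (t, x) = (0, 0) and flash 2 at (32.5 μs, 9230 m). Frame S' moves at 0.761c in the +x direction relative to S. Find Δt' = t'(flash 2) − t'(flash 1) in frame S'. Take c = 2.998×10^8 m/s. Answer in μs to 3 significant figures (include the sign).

γ = 1/√(1 − 0.761²) = 1.5414
Δt' = γ(Δt − vΔx/c²) = 1.5414 × (32.5 μs − 0.761×9230 m / (2.998×10^8 m/s))
= 1.5414 × (9.0709 μs) = 14.0 μs

Δt' ≈ 14.0 μs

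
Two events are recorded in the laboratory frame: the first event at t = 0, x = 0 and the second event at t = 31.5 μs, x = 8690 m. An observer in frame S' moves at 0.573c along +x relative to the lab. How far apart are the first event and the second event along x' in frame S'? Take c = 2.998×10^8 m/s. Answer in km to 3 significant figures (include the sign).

γ = 1/√(1 − 0.573²) = 1.2202
Δx' = γ(Δx − vΔt) = 1.2202 × (8690 m − 0.573×(2.998×10^8 m/s)×31.5×10^-6 s)
= 1.2202 × (3278.8 m) = 4.00 km

Δx' ≈ 4.00 km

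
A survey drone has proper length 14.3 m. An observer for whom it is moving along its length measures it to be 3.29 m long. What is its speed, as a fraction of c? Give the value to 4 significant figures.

γ = L₀/L = 14.3/3.29 = 4.34650
β = √(1 − 1/γ²) = 0.9732

β ≈ 0.9732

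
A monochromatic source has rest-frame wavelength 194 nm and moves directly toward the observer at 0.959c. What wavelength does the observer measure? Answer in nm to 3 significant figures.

λ_obs ≈ 28.1 nm

Relativistic Doppler: λ_obs = λ_src √((1−β)/(1+β))
= 194 × √(0.041000/1.9590) = 194 × 0.14467 = 28.1 nm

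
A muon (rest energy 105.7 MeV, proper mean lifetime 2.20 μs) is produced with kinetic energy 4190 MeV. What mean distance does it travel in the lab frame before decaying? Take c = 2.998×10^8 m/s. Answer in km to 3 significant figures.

γ = 1 + K/(m₀c²) = 1 + 4190/105.7 = 40.640
β = √(1 − 1/γ²) = 0.99970
Dilated lifetime: γτ₀ = 40.640 × 2.20 μs = 89.409 μs
d = βc·γτ₀ = 0.99970 × (2.998×10^8 m/s) × 8.9409×10^-5 s = 26.8 km

d ≈ 26.8 km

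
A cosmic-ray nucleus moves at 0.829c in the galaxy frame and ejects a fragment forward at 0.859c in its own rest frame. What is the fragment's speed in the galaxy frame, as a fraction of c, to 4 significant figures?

u ≈ 0.9859c

Compose boost 2: (0.859 + 0.829)/(1 + 0.859×0.829) = 1.688/1.71211 = 0.9859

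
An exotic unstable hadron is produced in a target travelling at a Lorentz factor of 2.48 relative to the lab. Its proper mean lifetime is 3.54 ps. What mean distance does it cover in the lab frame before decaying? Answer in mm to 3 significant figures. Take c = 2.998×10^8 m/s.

β = √(1 − 1/γ²) = √(1 − 1/2.48²) = 0.91510
Dilated lifetime: Δt = γτ₀ = 2.48 × 3.54 ps = 8.7792 ps
d = vΔt = 0.91510c × 8.7792 ps = 2.7435×10^8 m/s × 8.7792×10^-12 s = 2.41 mm

d ≈ 2.41 mm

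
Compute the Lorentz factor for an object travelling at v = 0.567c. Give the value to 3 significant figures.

γ ≈ 1.21

γ = 1/√(1 − β²) = 1/√(1 − 0.567²) = 1/√(0.67851) = 1.21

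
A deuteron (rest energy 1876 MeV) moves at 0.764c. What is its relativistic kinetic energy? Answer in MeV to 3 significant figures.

γ = 1/√(1 − 0.764²) = 1.5499
K = (γ − 1)m₀c² = (1.5499 − 1) × 1876 MeV = 0.54987 × 1876 MeV = 1030 MeV

K ≈ 1030 MeV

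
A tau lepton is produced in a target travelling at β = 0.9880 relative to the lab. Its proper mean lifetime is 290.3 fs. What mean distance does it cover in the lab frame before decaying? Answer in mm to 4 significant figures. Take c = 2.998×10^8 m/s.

γ = 1/√(1 − 0.9880²) = 6.47442
Dilated lifetime: Δt = γτ₀ = 6.47442 × 290.3 fs = 1879.53 fs
d = vΔt = 0.9880c × 1879.53 fs = 2.96202×10^8 m/s × 1.87953×10^-12 s = 0.5567 mm

d ≈ 0.5567 mm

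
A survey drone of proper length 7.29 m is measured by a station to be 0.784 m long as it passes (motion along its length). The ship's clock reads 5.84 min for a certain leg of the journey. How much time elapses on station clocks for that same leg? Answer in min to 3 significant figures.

Length contraction ⇒ γ = L₀/L = 7.29/0.784 = 9.2985
Time dilation: Δt = γτ₀ = 9.2985 × 5.84 min = 54.3 min

Δt ≈ 54.3 min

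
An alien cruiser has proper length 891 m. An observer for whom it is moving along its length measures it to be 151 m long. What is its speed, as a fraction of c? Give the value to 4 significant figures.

β ≈ 0.9855

γ = L₀/L = 891/151 = 5.90066
β = √(1 − 1/γ²) = 0.9855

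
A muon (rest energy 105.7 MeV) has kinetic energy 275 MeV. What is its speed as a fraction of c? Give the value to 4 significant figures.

γ = 1 + K/(m₀c²) = 1 + 275/105.7 = 3.60170
β = √(1 − 1/γ²) = 0.9607

β ≈ 0.9607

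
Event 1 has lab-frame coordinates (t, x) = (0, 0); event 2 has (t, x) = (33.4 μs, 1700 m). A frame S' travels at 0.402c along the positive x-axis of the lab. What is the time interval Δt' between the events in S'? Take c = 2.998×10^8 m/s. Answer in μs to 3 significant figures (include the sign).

γ = 1/√(1 − 0.402²) = 1.0921
Δt' = γ(Δt − vΔx/c²) = 1.0921 × (33.4 μs − 0.402×1700 m / (2.998×10^8 m/s))
= 1.0921 × (31.120 μs) = 34.0 μs

Δt' ≈ 34.0 μs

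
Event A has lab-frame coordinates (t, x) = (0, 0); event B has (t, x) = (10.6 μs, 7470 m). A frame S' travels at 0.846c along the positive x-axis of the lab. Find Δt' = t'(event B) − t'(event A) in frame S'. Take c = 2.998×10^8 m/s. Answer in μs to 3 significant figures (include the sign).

Δt' ≈ -19.7 μs

γ = 1/√(1 − 0.846²) = 1.8755
Δt' = γ(Δt − vΔx/c²) = 1.8755 × (10.6 μs − 0.846×7470 m / (2.998×10^8 m/s))
= 1.8755 × (-10.479 μs) = -19.7 μs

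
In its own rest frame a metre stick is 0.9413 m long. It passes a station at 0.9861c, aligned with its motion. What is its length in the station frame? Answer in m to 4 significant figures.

γ = 1/√(1 − 0.9861²) = 6.01855
Length contraction: L = L₀/γ = 0.9413/6.01855 = 0.1564 m

L ≈ 0.1564 m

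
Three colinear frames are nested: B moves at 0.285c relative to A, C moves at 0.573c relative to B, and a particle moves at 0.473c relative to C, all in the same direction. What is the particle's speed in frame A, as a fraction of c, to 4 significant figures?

u ≈ 0.8975c

Compose boost 2: (0.573 + 0.285)/(1 + 0.573×0.285) = 0.8580/1.16331 = 0.737554
Compose boost 3: (0.473 + 0.737554)/(1 + 0.473×0.737554) = 1.21055/1.34886 = 0.8975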